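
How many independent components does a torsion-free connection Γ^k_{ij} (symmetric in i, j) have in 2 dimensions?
Γ^k_{ij} has n choices for the upper index and n(n+1)/2 independent symmetric lower index pairs.
Total = 2 × 2×3/2 = 2 × 3 = 6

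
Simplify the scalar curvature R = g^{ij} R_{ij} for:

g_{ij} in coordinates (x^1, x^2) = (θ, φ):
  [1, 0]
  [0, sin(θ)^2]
Non-zero Christoffel symbols (Γ^k_{ij} = Γ^k_{ji}):
Γ^θ_{φ φ} = -sin(2*θ)/2
Γ^φ_{θ φ} = 1/tan(θ)
Ricci tensor (R_{ij} = R^k_{ikj}): R_{θθ} = 1, R_{θφ} = 0, R_{φφ} = sin(θ)^2
Inverse metric: g^{θθ} = 1, g^{φφ} = 1/sin(θ)^2
R = g^{ij} R_{ij} = (1)(1) + (1/sin(θ)^2)(sin(θ)^2) = 2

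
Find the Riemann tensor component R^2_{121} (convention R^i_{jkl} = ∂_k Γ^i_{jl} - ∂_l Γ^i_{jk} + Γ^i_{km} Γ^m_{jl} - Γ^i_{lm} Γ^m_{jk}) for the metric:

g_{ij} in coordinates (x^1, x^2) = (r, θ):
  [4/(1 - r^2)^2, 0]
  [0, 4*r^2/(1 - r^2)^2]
Non-zero Christoffel symbols (Γ^k_{ij} = Γ^k_{ji}):
Γ^r_{r r} = 2*r/(1 - r^2)
Γ^r_{θ θ} = (r^3 + r)/(r^2 - 1)
Γ^θ_{r θ} = (-r^2 - 1)/(r^3 - r)
R^θ_{r θ r} = ∂_θ Γ^θ_{r r} - ∂_r Γ^θ_{r θ} + Γ^θ_{θ m} Γ^m_{r r} - Γ^θ_{r m} Γ^m_{r θ}
  = (0) - ((r^4 + 4*r^2 - 1)/(r^3 - r)^2) + (2*(r^2 + 1)/(r^2 - 1)^2) - ((r^2 + 1)^2/(r^3 - r)^2) = -4/(r^2 - 1)^2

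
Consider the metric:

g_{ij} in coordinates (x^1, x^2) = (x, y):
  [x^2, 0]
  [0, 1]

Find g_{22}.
With x^1 = x, x^2 = y, g_{22} = g_{yy} is the row-2, column-2 entry of the matrix.
g_{22} = 1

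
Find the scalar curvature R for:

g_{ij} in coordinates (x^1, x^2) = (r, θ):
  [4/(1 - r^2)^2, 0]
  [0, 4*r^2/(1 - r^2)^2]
Non-zero Christoffel symbols (Γ^k_{ij} = Γ^k_{ji}):
Γ^r_{r r} = 2*r/(1 - r^2)
Γ^r_{θ θ} = (r^3 + r)/(r^2 - 1)
Γ^θ_{r θ} = (-r^2 - 1)/(r^3 - r)
Ricci tensor (R_{ij} = R^k_{ikj}): R_{rr} = -4/(r^2 - 1)^2, R_{rθ} = 0, R_{θθ} = -4*r^2/(r^2 - 1)^2
Inverse metric: g^{rr} = (1 - r^2)^2/4, g^{θθ} = (1 - r^2)^2/(4*r^2)
R = g^{ij} R_{ij} = ((1 - r^2)^2/4)(-4/(r^2 - 1)^2) + ((1 - r^2)^2/(4*r^2))(-4*r^2/(r^2 - 1)^2) = -2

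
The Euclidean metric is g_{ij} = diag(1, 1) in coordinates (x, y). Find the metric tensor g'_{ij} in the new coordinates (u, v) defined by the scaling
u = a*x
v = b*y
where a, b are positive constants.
Invert the transformation: x = u/a, y = v/b
g'_{ij} = (∂x^k/∂x'^i)(∂x^l/∂x'^j) g_{kl}; with g_{kl} = δ_{kl} this is Σ_k (∂x^k/∂x'^i)(∂x^k/∂x'^j).
Jacobian: ∂x/∂u = 1/a, ∂x/∂v = 0, ∂y/∂u = 0, ∂y/∂v = 1/b
g'_{uu} = (1/a)(1/a) + (0)(0) = 1/a^2
g'_{uv} = (1/a)(0) + (0)(1/b) = 0
g'_{vv} = (0)(0) + (1/b)(1/b) = 1/b^2
g'_{ij} = diag(1/a^2, 1/b^2)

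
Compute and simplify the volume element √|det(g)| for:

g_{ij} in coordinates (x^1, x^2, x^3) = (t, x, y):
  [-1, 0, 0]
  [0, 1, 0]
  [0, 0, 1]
det(g) = -1
√|det(g)| = 1
Volume element: dV = 1 dt dx dy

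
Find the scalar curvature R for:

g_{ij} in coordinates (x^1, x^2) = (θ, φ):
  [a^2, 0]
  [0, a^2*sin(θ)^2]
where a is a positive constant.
Non-zero Christoffel symbols (Γ^k_{ij} = Γ^k_{ji}):
Γ^θ_{φ φ} = -sin(2*θ)/2
Γ^φ_{θ φ} = 1/tan(θ)
Ricci tensor (R_{ij} = R^k_{ikj}): R_{θθ} = 1, R_{θφ} = 0, R_{φφ} = sin(θ)^2
Inverse metric: g^{θθ} = 1/a^2, g^{φφ} = 1/(a^2*sin(θ)^2)
R = g^{ij} R_{ij} = (1/a^2)(1) + (1/(a^2*sin(θ)^2))(sin(θ)^2) = 2/a^2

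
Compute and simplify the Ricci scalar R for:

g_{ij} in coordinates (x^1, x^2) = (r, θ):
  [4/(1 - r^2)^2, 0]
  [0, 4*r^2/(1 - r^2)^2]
Non-zero Christoffel symbols (Γ^k_{ij} = Γ^k_{ji}):
Γ^r_{r r} = 2*r/(1 - r^2)
Γ^r_{θ θ} = (r^3 + r)/(r^2 - 1)
Γ^θ_{r θ} = (-r^2 - 1)/(r^3 - r)
Ricci tensor (R_{ij} = R^k_{ikj}): R_{rr} = -4/(r^2 - 1)^2, R_{rθ} = 0, R_{θθ} = -4*r^2/(r^2 - 1)^2
Inverse metric: g^{rr} = (1 - r^2)^2/4, g^{θθ} = (1 - r^2)^2/(4*r^2)
R = g^{ij} R_{ij} = ((1 - r^2)^2/4)(-4/(r^2 - 1)^2) + ((1 - r^2)^2/(4*r^2))(-4*r^2/(r^2 - 1)^2) = -2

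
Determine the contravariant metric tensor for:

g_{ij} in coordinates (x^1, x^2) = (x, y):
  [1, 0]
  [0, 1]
The metric is diagonal, so g^{ij} is diagonal with entries 1/g_{ii}: diag(1, 1).
g^{ij}:
  [1, 0]
  [0, 1]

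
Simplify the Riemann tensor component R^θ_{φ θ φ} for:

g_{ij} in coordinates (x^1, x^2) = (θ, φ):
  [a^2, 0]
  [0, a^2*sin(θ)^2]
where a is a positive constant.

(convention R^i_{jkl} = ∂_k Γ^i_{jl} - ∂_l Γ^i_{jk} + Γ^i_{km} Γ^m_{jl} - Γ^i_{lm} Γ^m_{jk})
Non-zero Christoffel symbols (Γ^k_{ij} = Γ^k_{ji}):
Γ^θ_{φ φ} = -sin(2*θ)/2
Γ^φ_{θ φ} = 1/tan(θ)
R^θ_{φ θ φ} = ∂_θ Γ^θ_{φ φ} - ∂_φ Γ^θ_{φ θ} + Γ^θ_{θ m} Γ^m_{φ φ} - Γ^θ_{φ m} Γ^m_{φ θ}
  = (-cos(2*θ)) - (0) + (0) - (-cos(θ)^2) = sin(θ)^2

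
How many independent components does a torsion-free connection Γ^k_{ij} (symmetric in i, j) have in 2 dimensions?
Γ^k_{ij} has n choices for the upper index and n(n+1)/2 independent symmetric lower index pairs.
Total = 2 × 2×3/2 = 2 × 3 = 6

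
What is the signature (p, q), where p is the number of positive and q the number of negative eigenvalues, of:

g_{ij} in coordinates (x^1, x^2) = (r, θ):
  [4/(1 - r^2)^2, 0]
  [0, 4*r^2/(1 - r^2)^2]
The metric is diagonal, so its eigenvalues are the diagonal entries: 4/(1 - r^2)^2, 4*r^2/(1 - r^2)^2 (at a generic point, where coordinate-dependent entries are positive).
2 positive, 0 negative.
(2, 0) - Riemannian (positive definite)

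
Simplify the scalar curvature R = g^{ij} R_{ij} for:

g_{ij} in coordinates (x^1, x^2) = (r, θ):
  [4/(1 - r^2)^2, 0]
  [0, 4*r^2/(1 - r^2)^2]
Non-zero Christoffel symbols (Γ^k_{ij} = Γ^k_{ji}):
Γ^r_{r r} = 2*r/(1 - r^2)
Γ^r_{θ θ} = (r^3 + r)/(r^2 - 1)
Γ^θ_{r θ} = (-r^2 - 1)/(r^3 - r)
Ricci tensor (R_{ij} = R^k_{ikj}): R_{rr} = -4/(r^2 - 1)^2, R_{rθ} = 0, R_{θθ} = -4*r^2/(r^2 - 1)^2
Inverse metric: g^{rr} = (1 - r^2)^2/4, g^{θθ} = (1 - r^2)^2/(4*r^2)
R = g^{ij} R_{ij} = ((1 - r^2)^2/4)(-4/(r^2 - 1)^2) + ((1 - r^2)^2/(4*r^2))(-4*r^2/(r^2 - 1)^2) = -2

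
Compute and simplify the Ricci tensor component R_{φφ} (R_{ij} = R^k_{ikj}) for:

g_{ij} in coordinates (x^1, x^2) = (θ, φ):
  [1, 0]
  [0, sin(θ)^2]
Non-zero Christoffel symbols (Γ^k_{ij} = Γ^k_{ji}):
Γ^θ_{φ φ} = -sin(2*θ)/2
Γ^φ_{θ φ} = 1/tan(θ)
R^θ_{φ θ φ} = ∂_θ Γ^θ_{φ φ} - ∂_φ Γ^θ_{φ θ} + Γ^θ_{θ m} Γ^m_{φ φ} - Γ^θ_{φ m} Γ^m_{φ θ}
  = (-cos(2*θ)) - (0) + (0) - (-cos(θ)^2) = sin(θ)^2
R^φ_{φ φ φ} = 0 (a repeated index in an antisymmetric pair)
R_{φφ} = R^θ_{φ θ φ} + R^φ_{φ φ φ} = (sin(θ)^2) + (0) = sin(θ)^2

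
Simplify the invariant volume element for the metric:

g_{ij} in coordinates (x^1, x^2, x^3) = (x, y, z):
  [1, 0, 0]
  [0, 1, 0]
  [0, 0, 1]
det(g) = 1
√|det(g)| = 1
Volume element: dV = 1 dx dy dz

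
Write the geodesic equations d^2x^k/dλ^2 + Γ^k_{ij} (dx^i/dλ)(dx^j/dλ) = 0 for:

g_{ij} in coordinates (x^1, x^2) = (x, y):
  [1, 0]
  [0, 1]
Geodesic equation: d^2x^k/dλ^2 + Γ^k_{ij} (dx^i/dλ)(dx^j/dλ) = 0.
All Christoffel symbols vanish, so the geodesics are straight lines:
d^2x/dλ^2 = 0
d^2y/dλ^2 = 0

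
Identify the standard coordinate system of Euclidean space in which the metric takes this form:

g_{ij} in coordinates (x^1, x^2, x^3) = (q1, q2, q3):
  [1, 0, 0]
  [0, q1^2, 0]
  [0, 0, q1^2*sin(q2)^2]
The line element ds^2 = dq1^2 + q1^2 dq2^2 + q1^2 sin(q2)^2 dq3^2 is dr^2 + r^2 dθ^2 + r^2 sin(θ)^2 dφ^2 with q1 = r, q2 = θ, q3 = φ.
spherical coordinates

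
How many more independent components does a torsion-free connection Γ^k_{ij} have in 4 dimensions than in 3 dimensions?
Independent components in n dimensions: n × n(n+1)/2 = n^2(n+1)/2.
4D: 4 × 10 = 40
3D: 3 × 6 = 18
Difference = 40 - 18 = 22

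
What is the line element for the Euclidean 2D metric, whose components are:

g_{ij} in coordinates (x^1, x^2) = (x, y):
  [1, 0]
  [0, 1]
ds^2 = g_{ij} dx^i dx^j; only the non-zero components contribute.
ds^2 = dx^2 + dy^2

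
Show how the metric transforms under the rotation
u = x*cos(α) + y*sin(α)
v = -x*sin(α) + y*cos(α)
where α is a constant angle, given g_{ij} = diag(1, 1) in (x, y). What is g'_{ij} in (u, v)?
Invert the transformation: x = u*cos(α) - v*sin(α), y = u*sin(α) + v*cos(α)
g'_{ij} = (∂x^k/∂x'^i)(∂x^l/∂x'^j) g_{kl}; with g_{kl} = δ_{kl} this is Σ_k (∂x^k/∂x'^i)(∂x^k/∂x'^j).
Jacobian: ∂x/∂u = cos(α), ∂x/∂v = -sin(α), ∂y/∂u = sin(α), ∂y/∂v = cos(α)
g'_{uu} = (cos(α))(cos(α)) + (sin(α))(sin(α)) = 1
g'_{uv} = (cos(α))(-sin(α)) + (sin(α))(cos(α)) = 0
g'_{vv} = (-sin(α))(-sin(α)) + (cos(α))(cos(α)) = 1
g'_{ij} = diag(1, 1)
The Euclidean metric is invariant under rotations.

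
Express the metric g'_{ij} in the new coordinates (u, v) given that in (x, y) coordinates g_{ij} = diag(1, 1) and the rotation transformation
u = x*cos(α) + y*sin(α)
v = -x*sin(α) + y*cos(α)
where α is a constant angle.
Invert the transformation: x = u*cos(α) - v*sin(α), y = u*sin(α) + v*cos(α)
g'_{ij} = (∂x^k/∂x'^i)(∂x^l/∂x'^j) g_{kl}; with g_{kl} = δ_{kl} this is Σ_k (∂x^k/∂x'^i)(∂x^k/∂x'^j).
Jacobian: ∂x/∂u = cos(α), ∂x/∂v = -sin(α), ∂y/∂u = sin(α), ∂y/∂v = cos(α)
g'_{uu} = (cos(α))(cos(α)) + (sin(α))(sin(α)) = 1
g'_{uv} = (cos(α))(-sin(α)) + (sin(α))(cos(α)) = 0
g'_{vv} = (-sin(α))(-sin(α)) + (cos(α))(cos(α)) = 1
g'_{ij} = diag(1, 1)
The Euclidean metric is invariant under rotations.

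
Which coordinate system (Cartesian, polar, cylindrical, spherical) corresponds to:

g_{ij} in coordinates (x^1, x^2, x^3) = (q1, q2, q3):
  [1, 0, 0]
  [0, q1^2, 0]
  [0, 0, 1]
The line element ds^2 = dq1^2 + q1^2 dq2^2 + dq3^2 is dr^2 + r^2 dθ^2 + dz^2 with q1 = r, q2 = θ, q3 = z.
cylindrical coordinates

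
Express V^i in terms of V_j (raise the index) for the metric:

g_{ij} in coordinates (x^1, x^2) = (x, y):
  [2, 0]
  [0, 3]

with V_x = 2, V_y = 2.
Inverse metric (diagonal): g^{xx} = 1/2, g^{yy} = 1/3
V^i = g^{ij} V_j:
V^x = (1/2)(2) + (0)(2) = 1
V^y = (0)(2) + (1/3)(2) = 2/3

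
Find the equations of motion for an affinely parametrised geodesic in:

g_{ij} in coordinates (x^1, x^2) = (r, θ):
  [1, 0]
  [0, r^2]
Geodesic equation: d^2x^k/dλ^2 + Γ^k_{ij} (dx^i/dλ)(dx^j/dλ) = 0.
Non-zero Christoffel symbols:
Γ^r_{θ θ} = -r
Γ^θ_{r θ} = 1/r
Substituting (the symmetric pair Γ^k_{ij}, Γ^k_{ji} combines into a factor 2):
d^2r/dλ^2 - r (dθ/dλ)^2 = 0
d^2θ/dλ^2 + (2/r) (dr/dλ)(dθ/dλ) = 0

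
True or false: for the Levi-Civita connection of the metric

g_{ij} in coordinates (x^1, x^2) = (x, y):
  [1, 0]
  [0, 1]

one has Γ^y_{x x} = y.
Γ^y_{x x} = (1/2) g^{yy} (∂_x g_{yx} + ∂_x g_{yx} - ∂_y g_{xx}) = (1/2)(1)((0) + (0) - (0)) = 0
This differs from the proposed value y.
False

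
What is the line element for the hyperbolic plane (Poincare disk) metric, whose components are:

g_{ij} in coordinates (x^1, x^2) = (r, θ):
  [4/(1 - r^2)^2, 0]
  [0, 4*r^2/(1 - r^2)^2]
ds^2 = g_{ij} dx^i dx^j; only the non-zero components contribute.
ds^2 = (4/(1 - r^2)^2) dr^2 + (4*r^2/(1 - r^2)^2) dθ^2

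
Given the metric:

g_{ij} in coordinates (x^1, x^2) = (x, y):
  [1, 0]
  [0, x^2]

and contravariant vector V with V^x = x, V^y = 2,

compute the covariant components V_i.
V_i = g_{ij} V^j:
V_x = (1)(x) + (0)(2) = x
V_y = (0)(x) + (x^2)(2) = 2*x^2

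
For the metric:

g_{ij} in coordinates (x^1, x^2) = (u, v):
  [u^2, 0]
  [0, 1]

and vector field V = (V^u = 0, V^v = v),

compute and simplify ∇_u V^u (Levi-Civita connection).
Non-zero Christoffel symbols:
Γ^u_{u u} = 1/u
∇_u V^u = ∂_u V^u + Γ^u_{u j} V^j
  = (0) + (1/u)(0) + (0)(v)
  = 0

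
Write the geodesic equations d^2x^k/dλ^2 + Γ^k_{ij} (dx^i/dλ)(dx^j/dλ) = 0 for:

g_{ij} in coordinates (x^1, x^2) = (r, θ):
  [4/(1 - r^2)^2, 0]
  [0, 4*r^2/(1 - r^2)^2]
Geodesic equation: d^2x^k/dλ^2 + Γ^k_{ij} (dx^i/dλ)(dx^j/dλ) = 0.
Non-zero Christoffel symbols:
Γ^r_{r r} = 2*r/(1 - r^2)
Γ^r_{θ θ} = (r^3 + r)/(r^2 - 1)
Γ^θ_{r θ} = (-r^2 - 1)/(r^3 - r)
Substituting (the symmetric pair Γ^k_{ij}, Γ^k_{ji} combines into a factor 2):
d^2r/dλ^2 + (2*r/(1 - r^2)) (dr/dλ)^2 + ((r^3 + r)/(r^2 - 1)) (dθ/dλ)^2 = 0
d^2θ/dλ^2 + ((-2*r^2 - 2)/(r^3 - r)) (dr/dλ)(dθ/dλ) = 0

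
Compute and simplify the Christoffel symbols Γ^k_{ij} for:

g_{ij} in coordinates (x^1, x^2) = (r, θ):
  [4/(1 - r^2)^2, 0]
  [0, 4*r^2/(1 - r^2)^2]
Using Γ^k_{ij} = (1/2) g^{km} (∂_i g_{mj} + ∂_j g_{mi} - ∂_m g_{ij}); the metric is diagonal, so only the m = k term contributes.
Non-zero symbols (using the symmetry Γ^k_{ij} = Γ^k_{ji}):
Γ^r_{r r} = (1/2) g^{rr} (∂_r g_{rr} + ∂_r g_{rr} - ∂_r g_{rr}) = (1/2)((1 - r^2)^2/4)((16*r/(1 - r^2)^3) + (16*r/(1 - r^2)^3) - (16*r/(1 - r^2)^3)) = 2*r/(1 - r^2)
Γ^r_{θ θ} = (1/2) g^{rr} (∂_θ g_{rθ} + ∂_θ g_{rθ} - ∂_r g_{θθ}) = (1/2)((1 - r^2)^2/4)((0) + (0) - (-8*(r^3 + r)/(r^2 - 1)^3)) = (r^3 + r)/(r^2 - 1)
Γ^θ_{r θ} = (1/2) g^{θθ} (∂_r g_{θθ} + ∂_θ g_{θr} - ∂_θ g_{rθ}) = (1/2)((1 - r^2)^2/(4*r^2))((-8*(r^3 + r)/(r^2 - 1)^3) + (0) - (0)) = (-r^2 - 1)/(r^3 - r)
All other Christoffel symbols are zero.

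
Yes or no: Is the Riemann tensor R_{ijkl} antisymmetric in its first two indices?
R_{ijkl} = -R_{jikl} (follows from metric compatibility).
Yes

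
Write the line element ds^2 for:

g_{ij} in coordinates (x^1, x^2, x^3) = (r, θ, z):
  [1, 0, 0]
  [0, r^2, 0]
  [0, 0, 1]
ds^2 = g_{ij} dx^i dx^j; only the non-zero components contribute.
ds^2 = dr^2 + r^2 dθ^2 + dz^2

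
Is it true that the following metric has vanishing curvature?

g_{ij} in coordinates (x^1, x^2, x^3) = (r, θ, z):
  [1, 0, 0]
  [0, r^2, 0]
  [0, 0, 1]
Non-zero Christoffel symbols:
Γ^r_{θ θ} = -r
Γ^θ_{r θ} = 1/r
Ricci tensor: R_{rr} = 0, R_{rθ} = 0, R_{rz} = 0, R_{θθ} = 0, R_{θz} = 0, R_{zz} = 0
All R_{ij} vanish; in 3 dimensions the Riemann tensor is fully determined by the Ricci tensor, so R^i_{jkl} = 0: the metric is flat (curvilinear coordinates on flat space).
Yes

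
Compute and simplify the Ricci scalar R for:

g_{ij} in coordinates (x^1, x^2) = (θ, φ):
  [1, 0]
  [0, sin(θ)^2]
Non-zero Christoffel symbols (Γ^k_{ij} = Γ^k_{ji}):
Γ^θ_{φ φ} = -sin(2*θ)/2
Γ^φ_{θ φ} = 1/tan(θ)
Ricci tensor (R_{ij} = R^k_{ikj}): R_{θθ} = 1, R_{θφ} = 0, R_{φφ} = sin(θ)^2
Inverse metric: g^{θθ} = 1, g^{φφ} = 1/sin(θ)^2
R = g^{ij} R_{ij} = (1)(1) + (1/sin(θ)^2)(sin(θ)^2) = 2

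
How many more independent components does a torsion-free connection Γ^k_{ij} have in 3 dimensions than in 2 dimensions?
Independent components in n dimensions: n × n(n+1)/2 = n^2(n+1)/2.
3D: 3 × 6 = 18
2D: 2 × 3 = 6
Difference = 18 - 6 = 12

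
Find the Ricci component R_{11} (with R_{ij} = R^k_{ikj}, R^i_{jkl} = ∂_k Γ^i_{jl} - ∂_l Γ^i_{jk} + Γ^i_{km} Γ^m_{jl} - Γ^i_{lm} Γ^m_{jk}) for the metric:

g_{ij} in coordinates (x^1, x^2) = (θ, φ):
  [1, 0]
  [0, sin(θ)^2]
Non-zero Christoffel symbols (Γ^k_{ij} = Γ^k_{ji}):
Γ^θ_{φ φ} = -sin(2*θ)/2
Γ^φ_{θ φ} = 1/tan(θ)
R^θ_{θ θ θ} = 0 (a repeated index in an antisymmetric pair)
R^φ_{θ φ θ} = ∂_φ Γ^φ_{θ θ} - ∂_θ Γ^φ_{θ φ} + Γ^φ_{φ m} Γ^m_{θ θ} - Γ^φ_{θ m} Γ^m_{θ φ}
  = (0) - (-1/sin(θ)^2) + (0) - (1/tan(θ)^2) = 1
R_{θθ} = R^θ_{θ θ θ} + R^φ_{θ φ θ} = (0) + (1) = 1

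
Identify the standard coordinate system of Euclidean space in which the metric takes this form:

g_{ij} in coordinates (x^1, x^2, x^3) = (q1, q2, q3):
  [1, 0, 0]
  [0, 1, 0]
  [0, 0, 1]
All components are constant and the metric is the identity, i.e. orthonormal rectilinear coordinates.
Cartesian (3D) coordinates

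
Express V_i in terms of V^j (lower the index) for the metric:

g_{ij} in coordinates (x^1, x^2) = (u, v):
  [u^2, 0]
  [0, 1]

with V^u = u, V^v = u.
V_i = g_{ij} V^j:
V_u = (u^2)(u) + (0)(u) = u^3
V_v = (0)(u) + (1)(u) = u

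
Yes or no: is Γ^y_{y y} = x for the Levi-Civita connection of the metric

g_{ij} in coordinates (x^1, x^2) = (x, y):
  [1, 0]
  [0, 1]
Γ^y_{y y} = (1/2) g^{yy} (∂_y g_{yy} + ∂_y g_{yy} - ∂_y g_{yy}) = (1/2)(1)((0) + (0) - (0)) = 0
This differs from the proposed value x.
No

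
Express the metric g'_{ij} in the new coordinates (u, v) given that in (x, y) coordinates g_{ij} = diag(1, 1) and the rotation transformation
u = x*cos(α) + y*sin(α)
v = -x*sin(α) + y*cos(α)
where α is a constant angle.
Invert the transformation: x = u*cos(α) - v*sin(α), y = u*sin(α) + v*cos(α)
g'_{ij} = (∂x^k/∂x'^i)(∂x^l/∂x'^j) g_{kl}; with g_{kl} = δ_{kl} this is Σ_k (∂x^k/∂x'^i)(∂x^k/∂x'^j).
Jacobian: ∂x/∂u = cos(α), ∂x/∂v = -sin(α), ∂y/∂u = sin(α), ∂y/∂v = cos(α)
g'_{uu} = (cos(α))(cos(α)) + (sin(α))(sin(α)) = 1
g'_{uv} = (cos(α))(-sin(α)) + (sin(α))(cos(α)) = 0
g'_{vv} = (-sin(α))(-sin(α)) + (cos(α))(cos(α)) = 1
g'_{ij} = diag(1, 1)
The Euclidean metric is invariant under rotations.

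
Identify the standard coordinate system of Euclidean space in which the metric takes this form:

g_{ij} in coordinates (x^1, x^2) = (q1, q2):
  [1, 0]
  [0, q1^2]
The line element ds^2 = dq1^2 + q1^2 dq2^2 is dr^2 + r^2 dθ^2 with q1 = r, q2 = θ.
polar coordinates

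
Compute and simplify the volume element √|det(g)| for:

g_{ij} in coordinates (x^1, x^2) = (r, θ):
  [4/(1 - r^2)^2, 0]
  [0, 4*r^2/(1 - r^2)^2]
det(g) = 16*r^2/(1 - r^2)^4
√|det(g)| = 4*r/(r^2 - 1)^2
Volume element: dV = 4*r/(r^2 - 1)^2 dr dθ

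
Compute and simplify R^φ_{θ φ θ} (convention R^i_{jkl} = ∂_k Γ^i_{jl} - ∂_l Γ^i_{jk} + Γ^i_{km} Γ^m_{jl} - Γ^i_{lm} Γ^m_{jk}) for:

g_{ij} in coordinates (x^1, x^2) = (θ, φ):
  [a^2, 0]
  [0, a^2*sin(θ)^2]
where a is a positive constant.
Non-zero Christoffel symbols (Γ^k_{ij} = Γ^k_{ji}):
Γ^θ_{φ φ} = -sin(2*θ)/2
Γ^φ_{θ φ} = 1/tan(θ)
R^φ_{θ φ θ} = ∂_φ Γ^φ_{θ θ} - ∂_θ Γ^φ_{θ φ} + Γ^φ_{φ m} Γ^m_{θ θ} - Γ^φ_{θ m} Γ^m_{θ φ}
  = (0) - (-1/sin(θ)^2) + (0) - (1/tan(θ)^2) = 1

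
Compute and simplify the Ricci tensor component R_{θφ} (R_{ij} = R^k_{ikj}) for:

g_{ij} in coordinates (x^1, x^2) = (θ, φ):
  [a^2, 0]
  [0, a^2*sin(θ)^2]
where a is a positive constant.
Non-zero Christoffel symbols (Γ^k_{ij} = Γ^k_{ji}):
Γ^θ_{φ φ} = -sin(2*θ)/2
Γ^φ_{θ φ} = 1/tan(θ)
R^θ_{θ θ φ} = 0 (a repeated index in an antisymmetric pair)
R^φ_{θ φ φ} = 0 (a repeated index in an antisymmetric pair)
R_{θφ} = R^θ_{θ θ φ} + R^φ_{θ φ φ} = (0) + (0) = 0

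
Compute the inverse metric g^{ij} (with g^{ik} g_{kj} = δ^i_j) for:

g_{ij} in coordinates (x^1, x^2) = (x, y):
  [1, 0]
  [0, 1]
The metric is diagonal, so g^{ij} is diagonal with entries 1/g_{ii}: diag(1, 1).
g^{ij}:
  [1, 0]
  [0, 1]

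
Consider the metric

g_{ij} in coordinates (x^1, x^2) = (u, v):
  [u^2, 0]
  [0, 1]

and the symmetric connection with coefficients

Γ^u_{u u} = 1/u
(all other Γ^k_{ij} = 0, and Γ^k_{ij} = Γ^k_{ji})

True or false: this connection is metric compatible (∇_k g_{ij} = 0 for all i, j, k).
Using ∇_k g_{ij} = ∂_k g_{ij} - Γ^m_{ki} g_{mj} - Γ^m_{kj} g_{im}:
e.g. ∇_u g_{uu} = (2*u) - (u) - (u) = 0
Every component ∇_k g_{ij} vanishes: the connection is metric compatible.
True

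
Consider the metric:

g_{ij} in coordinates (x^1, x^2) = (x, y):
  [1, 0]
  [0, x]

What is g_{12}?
With x^1 = x, x^2 = y, g_{12} = g_{xy} is the row-1, column-2 entry of the matrix.
g_{12} = 0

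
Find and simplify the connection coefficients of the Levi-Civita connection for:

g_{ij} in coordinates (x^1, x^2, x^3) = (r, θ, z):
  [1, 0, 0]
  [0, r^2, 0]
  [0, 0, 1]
Using Γ^k_{ij} = (1/2) g^{km} (∂_i g_{mj} + ∂_j g_{mi} - ∂_m g_{ij}); the metric is diagonal, so only the m = k term contributes.
Non-zero symbols (using the symmetry Γ^k_{ij} = Γ^k_{ji}):
Γ^r_{θ θ} = (1/2) g^{rr} (∂_θ g_{rθ} + ∂_θ g_{rθ} - ∂_r g_{θθ}) = (1/2)(1)((0) + (0) - (2*r)) = -r
Γ^θ_{r θ} = (1/2) g^{θθ} (∂_r g_{θθ} + ∂_θ g_{θr} - ∂_θ g_{rθ}) = (1/2)(1/r^2)((2*r) + (0) - (0)) = 1/r
All other Christoffel symbols are zero.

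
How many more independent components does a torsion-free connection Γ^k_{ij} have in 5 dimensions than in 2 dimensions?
Independent components in n dimensions: n × n(n+1)/2 = n^2(n+1)/2.
5D: 5 × 15 = 75
2D: 2 × 3 = 6
Difference = 75 - 6 = 69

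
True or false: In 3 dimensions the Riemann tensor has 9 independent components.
n^2(n^2-1)/12 = 9·8/12 = 6 independent components for n = 3.
False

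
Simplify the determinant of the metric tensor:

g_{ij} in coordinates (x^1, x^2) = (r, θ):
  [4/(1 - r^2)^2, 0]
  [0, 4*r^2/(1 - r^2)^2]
For a 2×2 metric: det(g) = g_{11}·g_{22} - g_{12}·g_{21}
= (4/(1 - r^2)^2)·(4*r^2/(1 - r^2)^2) - (0)·(0)
= 16*r^2/(1 - r^2)^4 - 0
det(g) = 16*r^2/(1 - r^2)^4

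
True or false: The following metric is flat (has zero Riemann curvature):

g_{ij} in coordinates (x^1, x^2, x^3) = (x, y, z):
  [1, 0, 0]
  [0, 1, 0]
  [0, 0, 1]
All metric components are constant, so every Christoffel symbol vanishes and R^i_{jkl} = 0.
True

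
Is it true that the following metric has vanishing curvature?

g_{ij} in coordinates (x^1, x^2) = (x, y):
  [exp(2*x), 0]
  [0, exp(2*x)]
Non-zero Christoffel symbols:
Γ^x_{x x} = 1
Γ^x_{y y} = -1
Γ^y_{x y} = 1
Ricci tensor: R_{xx} = 0, R_{xy} = 0, R_{yy} = 0
All R_{ij} vanish; in 2 dimensions the Riemann tensor is fully determined by the Ricci tensor, so R^i_{jkl} = 0: the metric is flat (curvilinear coordinates on flat space).
Yes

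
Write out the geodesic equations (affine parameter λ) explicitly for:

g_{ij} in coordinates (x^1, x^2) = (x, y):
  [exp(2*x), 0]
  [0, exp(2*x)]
Geodesic equation: d^2x^k/dλ^2 + Γ^k_{ij} (dx^i/dλ)(dx^j/dλ) = 0.
Non-zero Christoffel symbols:
Γ^x_{x x} = 1
Γ^x_{y y} = -1
Γ^y_{x y} = 1
Substituting (the symmetric pair Γ^k_{ij}, Γ^k_{ji} combines into a factor 2):
d^2x/dλ^2 + (dx/dλ)^2 - (dy/dλ)^2 = 0
d^2y/dλ^2 + 2 (dx/dλ)(dy/dλ) = 0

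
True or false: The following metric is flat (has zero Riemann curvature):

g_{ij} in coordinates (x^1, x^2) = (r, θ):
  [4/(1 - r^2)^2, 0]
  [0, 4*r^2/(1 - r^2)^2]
Non-zero Christoffel symbols:
Γ^r_{r r} = 2*r/(1 - r^2)
Γ^r_{θ θ} = (r^3 + r)/(r^2 - 1)
Γ^θ_{r θ} = (-r^2 - 1)/(r^3 - r)
Ricci tensor: R_{rr} = -4/(r^2 - 1)^2, R_{rθ} = 0, R_{θθ} = -4*r^2/(r^2 - 1)^2
The Ricci tensor is non-zero, so the Riemann tensor is non-zero: not flat.
False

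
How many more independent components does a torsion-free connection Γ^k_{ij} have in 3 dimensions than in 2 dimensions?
Independent components in n dimensions: n × n(n+1)/2 = n^2(n+1)/2.
3D: 3 × 6 = 18
2D: 2 × 3 = 6
Difference = 18 - 6 = 12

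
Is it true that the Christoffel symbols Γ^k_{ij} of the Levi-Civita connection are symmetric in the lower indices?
The Levi-Civita connection is torsion-free, which is exactly Γ^k_{ij} = Γ^k_{ji}.
Yes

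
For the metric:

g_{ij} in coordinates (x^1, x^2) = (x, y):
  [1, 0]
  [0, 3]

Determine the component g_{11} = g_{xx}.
With x^1 = x, x^2 = y, g_{11} = g_{xx} is the row-1, column-1 entry of the matrix.
g_{11} = 1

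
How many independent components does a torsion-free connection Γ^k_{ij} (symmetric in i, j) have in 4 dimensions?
Γ^k_{ij} has n choices for the upper index and n(n+1)/2 independent symmetric lower index pairs.
Total = 4 × 4×5/2 = 4 × 10 = 40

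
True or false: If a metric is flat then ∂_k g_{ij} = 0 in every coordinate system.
Flatness means R^i_{jkl} = 0; the components can still vary, e.g. the flat plane in polar coordinates has g_{θθ} = r^2.
False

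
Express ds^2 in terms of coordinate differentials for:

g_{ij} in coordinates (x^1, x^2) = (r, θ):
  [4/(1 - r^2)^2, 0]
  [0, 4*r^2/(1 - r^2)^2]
ds^2 = g_{ij} dx^i dx^j; only the non-zero components contribute.
ds^2 = (4/(1 - r^2)^2) dr^2 + (4*r^2/(1 - r^2)^2) dθ^2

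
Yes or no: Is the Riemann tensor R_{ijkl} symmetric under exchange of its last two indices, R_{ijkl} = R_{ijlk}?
It is antisymmetric in the last pair: R_{ijkl} = -R_{ijlk}.
No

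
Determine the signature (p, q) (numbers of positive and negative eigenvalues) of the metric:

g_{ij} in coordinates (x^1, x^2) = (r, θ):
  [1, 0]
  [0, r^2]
The metric is diagonal, so its eigenvalues are the diagonal entries: 1, r^2 (at a generic point, where coordinate-dependent entries are positive).
2 positive, 0 negative.
(2, 0) - Riemannian (positive definite)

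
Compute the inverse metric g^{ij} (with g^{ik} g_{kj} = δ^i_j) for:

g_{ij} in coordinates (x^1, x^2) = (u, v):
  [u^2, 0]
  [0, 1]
The metric is diagonal, so g^{ij} is diagonal with entries 1/g_{ii}: diag(1/(u^2), 1).
g^{ij}:
  [1/u^2, 0]
  [0, 1]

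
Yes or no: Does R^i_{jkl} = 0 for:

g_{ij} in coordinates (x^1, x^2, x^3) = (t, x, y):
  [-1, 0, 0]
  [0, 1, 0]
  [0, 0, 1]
All metric components are constant, so every Christoffel symbol vanishes and R^i_{jkl} = 0.
Yes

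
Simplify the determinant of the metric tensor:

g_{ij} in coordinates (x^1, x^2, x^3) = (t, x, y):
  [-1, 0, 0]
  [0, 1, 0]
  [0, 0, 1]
Diagonal metric: det(g) = g_{11}·g_{22}·g_{33}
= (-1)·(1)·(1)
det(g) = -1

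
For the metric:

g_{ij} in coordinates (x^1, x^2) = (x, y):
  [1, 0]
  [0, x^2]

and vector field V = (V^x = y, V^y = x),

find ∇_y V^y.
Non-zero Christoffel symbols:
Γ^x_{y y} = -x
Γ^y_{x y} = 1/x
∇_y V^y = ∂_y V^y + Γ^y_{y j} V^j
  = (0) + (1/x)(y) + (0)(x)
  = y/x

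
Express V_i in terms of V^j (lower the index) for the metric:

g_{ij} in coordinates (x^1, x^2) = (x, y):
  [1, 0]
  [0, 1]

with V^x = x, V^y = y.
V_i = g_{ij} V^j:
V_x = (1)(x) + (0)(y) = x
V_y = (0)(x) + (1)(y) = y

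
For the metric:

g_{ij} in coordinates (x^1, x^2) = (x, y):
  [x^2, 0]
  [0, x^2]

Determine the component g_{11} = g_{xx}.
With x^1 = x, x^2 = y, g_{11} = g_{xx} is the row-1, column-1 entry of the matrix.
g_{11} = x^2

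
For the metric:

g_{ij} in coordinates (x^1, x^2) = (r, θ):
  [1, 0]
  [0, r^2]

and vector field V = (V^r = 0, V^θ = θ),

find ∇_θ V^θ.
Non-zero Christoffel symbols:
Γ^r_{θ θ} = -r
Γ^θ_{r θ} = 1/r
∇_θ V^θ = ∂_θ V^θ + Γ^θ_{θ j} V^j
  = (1) + (1/r)(0) + (0)(θ)
  = 1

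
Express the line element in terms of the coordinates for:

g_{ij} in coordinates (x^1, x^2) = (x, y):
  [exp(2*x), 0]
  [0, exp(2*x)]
ds^2 = g_{ij} dx^i dx^j; only the non-zero components contribute.
ds^2 = exp(2*x) dx^2 + exp(2*x) dy^2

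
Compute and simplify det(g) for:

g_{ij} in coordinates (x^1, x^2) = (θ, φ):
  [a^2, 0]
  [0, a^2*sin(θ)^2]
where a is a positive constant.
For a 2×2 metric: det(g) = g_{11}·g_{22} - g_{12}·g_{21}
= (a^2)·(a^2*sin(θ)^2) - (0)·(0)
= a^4*sin(θ)^2 - 0
det(g) = a^4*sin(θ)^2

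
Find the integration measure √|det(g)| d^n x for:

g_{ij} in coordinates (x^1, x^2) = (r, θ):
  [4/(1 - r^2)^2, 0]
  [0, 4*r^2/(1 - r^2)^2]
det(g) = 16*r^2/(1 - r^2)^4
√|det(g)| = 4*r/(r^2 - 1)^2
Volume element: dV = 4*r/(r^2 - 1)^2 dr dθ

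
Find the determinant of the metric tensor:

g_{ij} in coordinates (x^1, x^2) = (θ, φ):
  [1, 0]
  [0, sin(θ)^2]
For a 2×2 metric: det(g) = g_{11}·g_{22} - g_{12}·g_{21}
= (1)·(sin(θ)^2) - (0)·(0)
= sin(θ)^2 - 0
det(g) = sin(θ)^2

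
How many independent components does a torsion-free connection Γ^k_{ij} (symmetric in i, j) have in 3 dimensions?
Γ^k_{ij} has n choices for the upper index and n(n+1)/2 independent symmetric lower index pairs.
Total = 3 × 3×4/2 = 3 × 6 = 18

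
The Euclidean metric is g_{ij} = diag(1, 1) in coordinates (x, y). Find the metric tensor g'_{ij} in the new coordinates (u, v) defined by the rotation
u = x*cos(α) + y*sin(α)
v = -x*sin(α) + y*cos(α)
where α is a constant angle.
Invert the transformation: x = u*cos(α) - v*sin(α), y = u*sin(α) + v*cos(α)
g'_{ij} = (∂x^k/∂x'^i)(∂x^l/∂x'^j) g_{kl}; with g_{kl} = δ_{kl} this is Σ_k (∂x^k/∂x'^i)(∂x^k/∂x'^j).
Jacobian: ∂x/∂u = cos(α), ∂x/∂v = -sin(α), ∂y/∂u = sin(α), ∂y/∂v = cos(α)
g'_{uu} = (cos(α))(cos(α)) + (sin(α))(sin(α)) = 1
g'_{uv} = (cos(α))(-sin(α)) + (sin(α))(cos(α)) = 0
g'_{vv} = (-sin(α))(-sin(α)) + (cos(α))(cos(α)) = 1
g'_{ij} = diag(1, 1)
The Euclidean metric is invariant under rotations.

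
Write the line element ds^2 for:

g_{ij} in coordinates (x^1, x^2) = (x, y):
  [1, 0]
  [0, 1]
ds^2 = g_{ij} dx^i dx^j; only the non-zero components contribute.
ds^2 = dx^2 + dy^2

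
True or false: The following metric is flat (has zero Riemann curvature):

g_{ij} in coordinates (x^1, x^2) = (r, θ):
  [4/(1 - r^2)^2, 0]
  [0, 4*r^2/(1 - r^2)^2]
Non-zero Christoffel symbols:
Γ^r_{r r} = 2*r/(1 - r^2)
Γ^r_{θ θ} = (r^3 + r)/(r^2 - 1)
Γ^θ_{r θ} = (-r^2 - 1)/(r^3 - r)
Ricci tensor: R_{rr} = -4/(r^2 - 1)^2, R_{rθ} = 0, R_{θθ} = -4*r^2/(r^2 - 1)^2
The Ricci tensor is non-zero, so the Riemann tensor is non-zero: not flat.
False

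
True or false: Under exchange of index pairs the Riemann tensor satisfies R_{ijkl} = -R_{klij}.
The pair-exchange symmetry has a plus sign: R_{ijkl} = +R_{klij}.
False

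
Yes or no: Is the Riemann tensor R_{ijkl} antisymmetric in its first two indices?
R_{ijkl} = -R_{jikl} (follows from metric compatibility).
Yes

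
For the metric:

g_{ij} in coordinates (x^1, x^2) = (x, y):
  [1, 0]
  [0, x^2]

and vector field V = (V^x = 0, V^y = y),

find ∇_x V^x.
Non-zero Christoffel symbols:
Γ^x_{y y} = -x
Γ^y_{x y} = 1/x
∇_x V^x = ∂_x V^x + Γ^x_{x j} V^j
  = (0) + (0)(0) + (0)(y)
  = 0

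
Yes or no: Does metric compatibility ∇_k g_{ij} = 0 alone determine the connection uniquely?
One also needs vanishing torsion; metric compatibility plus torsion-freeness singles out the Levi-Civita connection.
No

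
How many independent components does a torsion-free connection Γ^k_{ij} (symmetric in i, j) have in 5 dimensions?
Γ^k_{ij} has n choices for the upper index and n(n+1)/2 independent symmetric lower index pairs.
Total = 5 × 5×6/2 = 5 × 15 = 75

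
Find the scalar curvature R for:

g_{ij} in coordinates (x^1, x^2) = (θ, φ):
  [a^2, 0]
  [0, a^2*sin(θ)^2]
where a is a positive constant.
Non-zero Christoffel symbols (Γ^k_{ij} = Γ^k_{ji}):
Γ^θ_{φ φ} = -sin(2*θ)/2
Γ^φ_{θ φ} = 1/tan(θ)
Ricci tensor (R_{ij} = R^k_{ikj}): R_{θθ} = 1, R_{θφ} = 0, R_{φφ} = sin(θ)^2
Inverse metric: g^{θθ} = 1/a^2, g^{φφ} = 1/(a^2*sin(θ)^2)
R = g^{ij} R_{ij} = (1/a^2)(1) + (1/(a^2*sin(θ)^2))(sin(θ)^2) = 2/a^2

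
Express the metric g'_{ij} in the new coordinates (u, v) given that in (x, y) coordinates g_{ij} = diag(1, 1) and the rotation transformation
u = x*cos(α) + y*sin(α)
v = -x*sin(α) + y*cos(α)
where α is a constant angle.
Invert the transformation: x = u*cos(α) - v*sin(α), y = u*sin(α) + v*cos(α)
g'_{ij} = (∂x^k/∂x'^i)(∂x^l/∂x'^j) g_{kl}; with g_{kl} = δ_{kl} this is Σ_k (∂x^k/∂x'^i)(∂x^k/∂x'^j).
Jacobian: ∂x/∂u = cos(α), ∂x/∂v = -sin(α), ∂y/∂u = sin(α), ∂y/∂v = cos(α)
g'_{uu} = (cos(α))(cos(α)) + (sin(α))(sin(α)) = 1
g'_{uv} = (cos(α))(-sin(α)) + (sin(α))(cos(α)) = 0
g'_{vv} = (-sin(α))(-sin(α)) + (cos(α))(cos(α)) = 1
g'_{ij} = diag(1, 1)
The Euclidean metric is invariant under rotations.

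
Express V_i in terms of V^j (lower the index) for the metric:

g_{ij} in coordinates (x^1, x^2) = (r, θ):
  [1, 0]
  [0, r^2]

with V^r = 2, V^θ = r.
V_i = g_{ij} V^j:
V_r = (1)(2) + (0)(r) = 2
V_θ = (0)(2) + (r^2)(r) = r^3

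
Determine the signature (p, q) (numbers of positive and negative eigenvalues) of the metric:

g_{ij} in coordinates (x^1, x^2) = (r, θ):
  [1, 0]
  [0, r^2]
The metric is diagonal, so its eigenvalues are the diagonal entries: 1, r^2 (at a generic point, where coordinate-dependent entries are positive).
2 positive, 0 negative.
(2, 0) - Riemannian (positive definite)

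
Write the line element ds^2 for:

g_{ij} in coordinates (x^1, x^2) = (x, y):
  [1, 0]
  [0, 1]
ds^2 = g_{ij} dx^i dx^j; only the non-zero components contribute.
ds^2 = dx^2 + dy^2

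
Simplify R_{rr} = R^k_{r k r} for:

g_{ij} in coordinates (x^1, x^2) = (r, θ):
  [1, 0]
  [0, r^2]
Non-zero Christoffel symbols (Γ^k_{ij} = Γ^k_{ji}):
Γ^r_{θ θ} = -r
Γ^θ_{r θ} = 1/r
R^r_{r r r} = 0 (a repeated index in an antisymmetric pair)
R^θ_{r θ r} = ∂_θ Γ^θ_{r r} - ∂_r Γ^θ_{r θ} + Γ^θ_{θ m} Γ^m_{r r} - Γ^θ_{r m} Γ^m_{r θ}
  = (0) - (-1/r^2) + (0) - (1/r^2) = 0
R_{rr} = R^r_{r r r} + R^θ_{r θ r} = (0) + (0) = 0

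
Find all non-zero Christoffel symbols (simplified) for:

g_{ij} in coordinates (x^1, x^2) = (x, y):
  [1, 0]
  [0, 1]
Using Γ^k_{ij} = (1/2) g^{km} (∂_i g_{mj} + ∂_j g_{mi} - ∂_m g_{ij}); the metric is diagonal, so only the m = k term contributes.
Every metric component is constant, so all ∂_m g_{ij} = 0 and every Christoffel symbol vanishes.
All Christoffel symbols are zero.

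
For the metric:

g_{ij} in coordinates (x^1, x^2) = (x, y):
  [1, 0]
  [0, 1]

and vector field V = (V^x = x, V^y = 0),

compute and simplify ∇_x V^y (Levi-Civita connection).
All Christoffel symbols are zero.
∇_x V^y = ∂_x V^y + Γ^y_{x j} V^j
  = (0) + (0)(x) + (0)(0)
  = 0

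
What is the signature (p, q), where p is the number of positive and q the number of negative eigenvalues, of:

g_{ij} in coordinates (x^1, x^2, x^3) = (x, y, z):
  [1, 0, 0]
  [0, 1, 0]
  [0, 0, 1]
The metric is diagonal, so its eigenvalues are the diagonal entries: 1, 1, 1 (at a generic point, where coordinate-dependent entries are positive).
3 positive, 0 negative.
(3, 0) - Riemannian (positive definite)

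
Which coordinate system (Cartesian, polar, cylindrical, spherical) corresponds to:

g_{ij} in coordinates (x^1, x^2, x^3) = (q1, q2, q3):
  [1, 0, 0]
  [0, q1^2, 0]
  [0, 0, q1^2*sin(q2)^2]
The line element ds^2 = dq1^2 + q1^2 dq2^2 + q1^2 sin(q2)^2 dq3^2 is dr^2 + r^2 dθ^2 + r^2 sin(θ)^2 dφ^2 with q1 = r, q2 = θ, q3 = φ.
spherical coordinates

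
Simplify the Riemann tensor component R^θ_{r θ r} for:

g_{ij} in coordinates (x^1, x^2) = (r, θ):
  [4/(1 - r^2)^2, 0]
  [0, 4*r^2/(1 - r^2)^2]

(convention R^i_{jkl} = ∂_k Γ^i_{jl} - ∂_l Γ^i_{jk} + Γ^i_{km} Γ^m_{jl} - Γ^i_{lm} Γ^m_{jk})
Non-zero Christoffel symbols (Γ^k_{ij} = Γ^k_{ji}):
Γ^r_{r r} = 2*r/(1 - r^2)
Γ^r_{θ θ} = (r^3 + r)/(r^2 - 1)
Γ^θ_{r θ} = (-r^2 - 1)/(r^3 - r)
R^θ_{r θ r} = ∂_θ Γ^θ_{r r} - ∂_r Γ^θ_{r θ} + Γ^θ_{θ m} Γ^m_{r r} - Γ^θ_{r m} Γ^m_{r θ}
  = (0) - ((r^4 + 4*r^2 - 1)/(r^3 - r)^2) + (2*(r^2 + 1)/(r^2 - 1)^2) - ((r^2 + 1)^2/(r^3 - r)^2) = -4/(r^2 - 1)^2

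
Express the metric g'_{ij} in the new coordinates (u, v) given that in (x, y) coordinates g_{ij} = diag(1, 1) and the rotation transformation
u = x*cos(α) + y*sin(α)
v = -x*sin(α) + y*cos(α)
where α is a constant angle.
Invert the transformation: x = u*cos(α) - v*sin(α), y = u*sin(α) + v*cos(α)
g'_{ij} = (∂x^k/∂x'^i)(∂x^l/∂x'^j) g_{kl}; with g_{kl} = δ_{kl} this is Σ_k (∂x^k/∂x'^i)(∂x^k/∂x'^j).
Jacobian: ∂x/∂u = cos(α), ∂x/∂v = -sin(α), ∂y/∂u = sin(α), ∂y/∂v = cos(α)
g'_{uu} = (cos(α))(cos(α)) + (sin(α))(sin(α)) = 1
g'_{uv} = (cos(α))(-sin(α)) + (sin(α))(cos(α)) = 0
g'_{vv} = (-sin(α))(-sin(α)) + (cos(α))(cos(α)) = 1
g'_{ij} = diag(1, 1)
The Euclidean metric is invariant under rotations.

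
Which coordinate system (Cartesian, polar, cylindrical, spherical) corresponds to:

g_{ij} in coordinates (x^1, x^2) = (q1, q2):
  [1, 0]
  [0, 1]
All components are constant and the metric is the identity, i.e. orthonormal rectilinear coordinates.
Cartesian (2D) coordinates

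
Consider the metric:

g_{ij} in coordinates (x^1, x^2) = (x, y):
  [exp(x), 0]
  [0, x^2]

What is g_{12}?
With x^1 = x, x^2 = y, g_{12} = g_{xy} is the row-1, column-2 entry of the matrix.
g_{12} = 0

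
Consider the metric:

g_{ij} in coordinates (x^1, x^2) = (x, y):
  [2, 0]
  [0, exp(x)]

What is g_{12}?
With x^1 = x, x^2 = y, g_{12} = g_{xy} is the row-1, column-2 entry of the matrix.
g_{12} = 0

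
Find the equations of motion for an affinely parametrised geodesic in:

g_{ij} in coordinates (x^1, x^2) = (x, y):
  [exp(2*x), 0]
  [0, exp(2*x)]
Geodesic equation: d^2x^k/dλ^2 + Γ^k_{ij} (dx^i/dλ)(dx^j/dλ) = 0.
Non-zero Christoffel symbols:
Γ^x_{x x} = 1
Γ^x_{y y} = -1
Γ^y_{x y} = 1
Substituting (the symmetric pair Γ^k_{ij}, Γ^k_{ji} combines into a factor 2):
d^2x/dλ^2 + (dx/dλ)^2 - (dy/dλ)^2 = 0
d^2y/dλ^2 + 2 (dx/dλ)(dy/dλ) = 0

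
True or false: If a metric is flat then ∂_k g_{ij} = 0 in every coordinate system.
Flatness means R^i_{jkl} = 0; the components can still vary, e.g. the flat plane in polar coordinates has g_{θθ} = r^2.
False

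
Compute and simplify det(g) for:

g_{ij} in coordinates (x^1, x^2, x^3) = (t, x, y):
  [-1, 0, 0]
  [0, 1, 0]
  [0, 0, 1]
Diagonal metric: det(g) = g_{11}·g_{22}·g_{33}
= (-1)·(1)·(1)
det(g) = -1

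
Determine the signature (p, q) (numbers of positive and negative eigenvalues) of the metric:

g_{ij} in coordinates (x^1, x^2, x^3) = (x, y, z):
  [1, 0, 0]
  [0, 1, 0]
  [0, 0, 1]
The metric is diagonal, so its eigenvalues are the diagonal entries: 1, 1, 1 (at a generic point, where coordinate-dependent entries are positive).
3 positive, 0 negative.
(3, 0) - Riemannian (positive definite)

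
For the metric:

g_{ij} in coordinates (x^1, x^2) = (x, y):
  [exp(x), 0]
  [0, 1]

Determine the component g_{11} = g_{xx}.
With x^1 = x, x^2 = y, g_{11} = g_{xx} is the row-1, column-1 entry of the matrix.
g_{11} = exp(x)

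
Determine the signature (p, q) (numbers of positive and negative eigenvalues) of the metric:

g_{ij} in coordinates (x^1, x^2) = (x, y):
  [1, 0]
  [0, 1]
The metric is diagonal, so its eigenvalues are the diagonal entries: 1, 1 (at a generic point, where coordinate-dependent entries are positive).
2 positive, 0 negative.
(2, 0) - Riemannian (positive definite)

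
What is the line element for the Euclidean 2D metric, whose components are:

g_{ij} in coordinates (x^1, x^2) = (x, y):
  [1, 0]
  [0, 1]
ds^2 = g_{ij} dx^i dx^j; only the non-zero components contribute.
ds^2 = dx^2 + dy^2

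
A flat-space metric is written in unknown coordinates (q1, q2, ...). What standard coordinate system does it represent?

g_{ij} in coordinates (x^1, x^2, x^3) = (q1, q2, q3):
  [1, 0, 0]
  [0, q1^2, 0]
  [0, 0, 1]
The line element ds^2 = dq1^2 + q1^2 dq2^2 + dq3^2 is dr^2 + r^2 dθ^2 + dz^2 with q1 = r, q2 = θ, q3 = z.
cylindrical coordinates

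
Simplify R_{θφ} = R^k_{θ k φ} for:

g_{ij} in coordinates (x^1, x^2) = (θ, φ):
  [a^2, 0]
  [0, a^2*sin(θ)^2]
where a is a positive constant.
Non-zero Christoffel symbols (Γ^k_{ij} = Γ^k_{ji}):
Γ^θ_{φ φ} = -sin(2*θ)/2
Γ^φ_{θ φ} = 1/tan(θ)
R^θ_{θ θ φ} = 0 (a repeated index in an antisymmetric pair)
R^φ_{θ φ φ} = 0 (a repeated index in an antisymmetric pair)
R_{θφ} = R^θ_{θ θ φ} + R^φ_{θ φ φ} = (0) + (0) = 0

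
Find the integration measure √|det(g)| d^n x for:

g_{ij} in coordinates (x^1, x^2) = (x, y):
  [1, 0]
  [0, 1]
det(g) = 1
√|det(g)| = 1
Volume element: dV = 1 dx dy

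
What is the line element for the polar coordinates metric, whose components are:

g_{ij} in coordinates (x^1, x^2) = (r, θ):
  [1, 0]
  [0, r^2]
ds^2 = g_{ij} dx^i dx^j; only the non-zero components contribute.
ds^2 = dr^2 + r^2 dθ^2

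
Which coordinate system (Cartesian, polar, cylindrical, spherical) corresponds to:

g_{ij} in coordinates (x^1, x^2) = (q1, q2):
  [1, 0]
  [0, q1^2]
The line element ds^2 = dq1^2 + q1^2 dq2^2 is dr^2 + r^2 dθ^2 with q1 = r, q2 = θ.
polar coordinates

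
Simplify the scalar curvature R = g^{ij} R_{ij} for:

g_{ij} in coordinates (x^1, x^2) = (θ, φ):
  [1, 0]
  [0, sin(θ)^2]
Non-zero Christoffel symbols (Γ^k_{ij} = Γ^k_{ji}):
Γ^θ_{φ φ} = -sin(2*θ)/2
Γ^φ_{θ φ} = 1/tan(θ)
Ricci tensor (R_{ij} = R^k_{ikj}): R_{θθ} = 1, R_{θφ} = 0, R_{φφ} = sin(θ)^2
Inverse metric: g^{θθ} = 1, g^{φφ} = 1/sin(θ)^2
R = g^{ij} R_{ij} = (1)(1) + (1/sin(θ)^2)(sin(θ)^2) = 2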